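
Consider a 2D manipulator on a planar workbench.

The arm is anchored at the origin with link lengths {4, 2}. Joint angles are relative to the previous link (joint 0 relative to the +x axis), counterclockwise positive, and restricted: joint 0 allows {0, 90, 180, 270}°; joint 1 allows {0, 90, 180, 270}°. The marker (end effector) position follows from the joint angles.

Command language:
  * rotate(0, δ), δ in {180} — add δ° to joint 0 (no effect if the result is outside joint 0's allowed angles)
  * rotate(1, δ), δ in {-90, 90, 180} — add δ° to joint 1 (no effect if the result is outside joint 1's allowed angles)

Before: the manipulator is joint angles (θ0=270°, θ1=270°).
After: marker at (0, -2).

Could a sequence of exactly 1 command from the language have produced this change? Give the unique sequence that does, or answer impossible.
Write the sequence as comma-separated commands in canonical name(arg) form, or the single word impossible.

rotate(1, -90)

initial: joint angles (θ0=270°, θ1=270°)
step 1 (rotate(1, -90)): joint angles (θ0=270°, θ1=180°)
no rival 1-sequence matches.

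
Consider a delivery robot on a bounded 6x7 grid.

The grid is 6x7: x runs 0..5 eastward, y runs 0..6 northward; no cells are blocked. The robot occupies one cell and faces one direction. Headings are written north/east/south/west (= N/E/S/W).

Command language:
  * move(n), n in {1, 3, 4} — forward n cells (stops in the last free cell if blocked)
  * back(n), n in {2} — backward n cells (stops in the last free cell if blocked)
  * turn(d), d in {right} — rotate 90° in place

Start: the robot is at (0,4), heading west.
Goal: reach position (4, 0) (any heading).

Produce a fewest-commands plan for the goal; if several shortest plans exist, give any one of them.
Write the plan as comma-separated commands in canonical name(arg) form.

begin: at (0,4), heading west
1. turn(right) → at (0,4), heading north
2. turn(right) → at (0,4), heading east
3. move(4) → at (4,4), heading east
4. turn(right) → at (4,4), heading south
5. move(4) → at (4,0), heading south
no 4-step plan works, so 5 is optimal.

turn(right), turn(right), move(4), turn(right), move(4)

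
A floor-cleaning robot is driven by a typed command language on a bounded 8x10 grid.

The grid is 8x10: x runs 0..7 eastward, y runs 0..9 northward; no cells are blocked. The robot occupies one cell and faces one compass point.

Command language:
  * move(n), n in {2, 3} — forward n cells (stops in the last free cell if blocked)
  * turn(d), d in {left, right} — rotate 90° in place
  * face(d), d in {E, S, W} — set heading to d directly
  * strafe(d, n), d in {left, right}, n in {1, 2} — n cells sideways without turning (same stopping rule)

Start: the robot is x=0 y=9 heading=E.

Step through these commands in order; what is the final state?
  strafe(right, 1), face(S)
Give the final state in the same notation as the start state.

t0: x=0 y=9 heading=E
step 1 (strafe(right, 1)): x=0 y=8 heading=E
step 2 (face(S)): x=0 y=8 heading=S

x=0 y=8 heading=S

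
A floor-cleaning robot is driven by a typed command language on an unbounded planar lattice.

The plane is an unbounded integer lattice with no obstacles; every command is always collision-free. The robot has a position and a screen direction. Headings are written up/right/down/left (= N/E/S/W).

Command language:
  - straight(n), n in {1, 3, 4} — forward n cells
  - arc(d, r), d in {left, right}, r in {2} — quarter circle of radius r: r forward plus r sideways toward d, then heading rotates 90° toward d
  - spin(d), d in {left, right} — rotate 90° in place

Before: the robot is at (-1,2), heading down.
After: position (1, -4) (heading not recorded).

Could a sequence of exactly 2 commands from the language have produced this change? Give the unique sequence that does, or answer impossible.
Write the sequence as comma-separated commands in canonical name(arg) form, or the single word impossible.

straight(4), arc(left, 2)

key: order matters: swapping straight(4) and arc(left, 2) lands elsewhere
start: at (-1,2), heading down
t=1 straight(4) ⇒ at (-1,-2), heading down
t=2 arc(left, 2) ⇒ at (1,-4), heading right
no other 2-command option fits: unique.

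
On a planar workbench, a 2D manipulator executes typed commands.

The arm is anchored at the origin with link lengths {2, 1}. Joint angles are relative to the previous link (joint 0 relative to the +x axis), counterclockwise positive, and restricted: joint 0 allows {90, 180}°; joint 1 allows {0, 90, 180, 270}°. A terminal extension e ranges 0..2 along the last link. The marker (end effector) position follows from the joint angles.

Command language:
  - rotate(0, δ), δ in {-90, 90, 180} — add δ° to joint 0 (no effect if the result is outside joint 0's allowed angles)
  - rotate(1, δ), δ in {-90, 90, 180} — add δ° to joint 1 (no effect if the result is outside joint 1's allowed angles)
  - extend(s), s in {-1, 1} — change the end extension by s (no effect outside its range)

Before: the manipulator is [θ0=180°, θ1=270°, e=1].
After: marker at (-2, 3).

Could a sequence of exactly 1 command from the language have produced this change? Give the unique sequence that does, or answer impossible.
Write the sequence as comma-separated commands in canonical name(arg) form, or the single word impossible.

extend(1)

begin: [θ0=180°, θ1=270°, e=1]
t=1 extend(1) ⇒ [θ0=180°, θ1=270°, e=2]
all 8 alternatives checked — unique.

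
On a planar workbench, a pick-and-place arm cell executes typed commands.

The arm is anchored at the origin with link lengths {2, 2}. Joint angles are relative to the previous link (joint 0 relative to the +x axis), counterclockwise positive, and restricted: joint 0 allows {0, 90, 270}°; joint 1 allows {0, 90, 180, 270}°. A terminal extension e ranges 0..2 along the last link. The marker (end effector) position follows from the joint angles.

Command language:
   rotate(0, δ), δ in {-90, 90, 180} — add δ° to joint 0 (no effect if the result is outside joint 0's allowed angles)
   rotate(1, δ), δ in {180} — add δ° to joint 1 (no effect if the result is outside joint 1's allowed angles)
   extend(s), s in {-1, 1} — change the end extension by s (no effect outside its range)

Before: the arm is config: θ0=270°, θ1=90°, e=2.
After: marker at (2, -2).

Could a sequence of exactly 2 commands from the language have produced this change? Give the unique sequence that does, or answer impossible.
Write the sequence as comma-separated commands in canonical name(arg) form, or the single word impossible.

from: config: θ0=270°, θ1=90°, e=2
step 1 (extend(-1)): config: θ0=270°, θ1=90°, e=1
step 2 (extend(-1)): config: θ0=270°, θ1=90°, e=0
no rival 2-sequence matches.

extend(-1), extend(-1)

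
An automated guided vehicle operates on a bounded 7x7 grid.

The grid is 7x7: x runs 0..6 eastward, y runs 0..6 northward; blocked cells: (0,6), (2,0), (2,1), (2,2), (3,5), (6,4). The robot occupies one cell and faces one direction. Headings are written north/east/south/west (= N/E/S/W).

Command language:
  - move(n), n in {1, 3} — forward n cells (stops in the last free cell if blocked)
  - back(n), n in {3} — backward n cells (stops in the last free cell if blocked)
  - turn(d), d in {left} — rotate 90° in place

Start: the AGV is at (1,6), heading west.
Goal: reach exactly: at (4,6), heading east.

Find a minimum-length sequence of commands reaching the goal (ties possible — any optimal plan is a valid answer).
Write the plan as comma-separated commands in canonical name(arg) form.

back(3), turn(left), turn(left)

start: at (1,6), heading west
step 1 (back(3)): at (4,6), heading west
step 2 (turn(left)): at (4,6), heading south
step 3 (turn(left)): at (4,6), heading east
minimal: 3 command(s), checked below 3.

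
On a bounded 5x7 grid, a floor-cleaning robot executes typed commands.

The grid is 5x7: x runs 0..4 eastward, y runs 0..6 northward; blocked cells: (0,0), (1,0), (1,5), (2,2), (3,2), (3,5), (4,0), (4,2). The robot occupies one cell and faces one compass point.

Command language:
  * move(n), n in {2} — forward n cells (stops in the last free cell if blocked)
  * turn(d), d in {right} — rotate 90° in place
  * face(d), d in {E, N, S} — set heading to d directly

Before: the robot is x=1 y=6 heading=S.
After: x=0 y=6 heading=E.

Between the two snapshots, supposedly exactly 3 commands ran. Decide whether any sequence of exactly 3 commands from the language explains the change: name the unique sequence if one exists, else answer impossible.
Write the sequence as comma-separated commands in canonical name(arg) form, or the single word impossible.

turn(right), move(2), face(E)

key: cell and facing (now E) both changed — the 3 commands mix motion and turning
initial: x=1 y=6 heading=S
step 1 (turn(right)): x=1 y=6 heading=W
step 2 (move(2)): x=0 y=6 heading=W
step 3 (face(E)): x=0 y=6 heading=E
no other 3-command option fits: unique.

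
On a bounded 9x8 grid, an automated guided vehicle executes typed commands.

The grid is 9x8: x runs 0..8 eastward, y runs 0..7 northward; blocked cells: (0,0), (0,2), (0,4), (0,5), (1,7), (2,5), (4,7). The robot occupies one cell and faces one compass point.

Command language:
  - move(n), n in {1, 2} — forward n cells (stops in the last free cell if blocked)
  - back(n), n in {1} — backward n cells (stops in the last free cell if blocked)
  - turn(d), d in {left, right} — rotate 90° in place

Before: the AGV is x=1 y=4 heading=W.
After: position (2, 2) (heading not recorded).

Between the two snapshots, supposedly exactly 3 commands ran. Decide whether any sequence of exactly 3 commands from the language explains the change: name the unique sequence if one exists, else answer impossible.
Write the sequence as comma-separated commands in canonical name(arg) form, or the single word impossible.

key: running move(2) before back(1) would end elsewhere — order is forced
begin: x=1 y=4 heading=W
1. back(1) → x=2 y=4 heading=W
2. turn(left) → x=2 y=4 heading=S
3. move(2) → x=2 y=2 heading=S
no other 3-command option fits: unique.

back(1), turn(left), move(2)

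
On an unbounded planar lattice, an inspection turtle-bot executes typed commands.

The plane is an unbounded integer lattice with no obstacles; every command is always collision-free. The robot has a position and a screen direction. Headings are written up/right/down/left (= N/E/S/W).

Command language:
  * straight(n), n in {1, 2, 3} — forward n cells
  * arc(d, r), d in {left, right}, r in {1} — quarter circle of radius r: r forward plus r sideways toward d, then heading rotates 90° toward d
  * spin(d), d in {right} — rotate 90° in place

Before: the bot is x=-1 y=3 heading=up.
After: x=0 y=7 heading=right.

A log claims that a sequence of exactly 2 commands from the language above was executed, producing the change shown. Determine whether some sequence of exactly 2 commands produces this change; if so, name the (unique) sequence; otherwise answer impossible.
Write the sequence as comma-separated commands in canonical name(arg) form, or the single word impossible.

key: position moved to (0,7) AND the heading swung to E — translation plus rotation needed
initial: x=-1 y=3 heading=up
step 1 (straight(3)): x=-1 y=6 heading=up
step 2 (arc(right, 1)): x=0 y=7 heading=right
no rival 2-sequence matches.

straight(3), arc(right, 1)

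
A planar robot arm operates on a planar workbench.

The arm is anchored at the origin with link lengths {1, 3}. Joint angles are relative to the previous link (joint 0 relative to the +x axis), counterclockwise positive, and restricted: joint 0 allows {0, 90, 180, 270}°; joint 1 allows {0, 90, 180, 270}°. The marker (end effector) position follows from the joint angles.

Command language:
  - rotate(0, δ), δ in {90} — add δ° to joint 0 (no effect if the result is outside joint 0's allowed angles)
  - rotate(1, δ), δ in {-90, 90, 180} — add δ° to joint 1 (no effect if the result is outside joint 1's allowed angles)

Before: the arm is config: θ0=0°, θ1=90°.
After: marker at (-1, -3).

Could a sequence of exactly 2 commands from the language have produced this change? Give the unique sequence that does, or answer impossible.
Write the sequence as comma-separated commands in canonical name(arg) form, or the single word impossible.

begin: config: θ0=0°, θ1=90°
step 1 (rotate(0, 90)): config: θ0=90°, θ1=90°
step 2 (rotate(0, 90)): config: θ0=180°, θ1=90°
no other 2-command option fits: unique.

rotate(0, 90), rotate(0, 90)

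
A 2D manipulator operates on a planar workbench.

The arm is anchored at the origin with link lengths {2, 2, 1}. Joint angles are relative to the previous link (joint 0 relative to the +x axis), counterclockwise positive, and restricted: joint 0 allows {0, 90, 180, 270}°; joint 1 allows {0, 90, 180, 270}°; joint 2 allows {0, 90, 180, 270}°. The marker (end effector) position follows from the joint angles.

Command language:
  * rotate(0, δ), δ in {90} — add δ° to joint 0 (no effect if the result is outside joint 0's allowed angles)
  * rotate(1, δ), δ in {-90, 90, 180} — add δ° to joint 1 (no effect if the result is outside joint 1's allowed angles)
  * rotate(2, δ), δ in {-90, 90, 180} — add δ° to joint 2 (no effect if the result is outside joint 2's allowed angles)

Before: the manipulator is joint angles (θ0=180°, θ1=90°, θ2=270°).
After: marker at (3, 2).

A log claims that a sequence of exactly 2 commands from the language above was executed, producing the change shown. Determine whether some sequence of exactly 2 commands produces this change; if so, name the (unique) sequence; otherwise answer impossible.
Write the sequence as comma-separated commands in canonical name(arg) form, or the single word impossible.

rotate(0, 90), rotate(0, 90)

begin: joint angles (θ0=180°, θ1=90°, θ2=270°)
[1] after rotate(0, 90): joint angles (θ0=270°, θ1=90°, θ2=270°)
[2] after rotate(0, 90): joint angles (θ0=0°, θ1=90°, θ2=270°)
uniquely the one of 49 2-step routes that fits.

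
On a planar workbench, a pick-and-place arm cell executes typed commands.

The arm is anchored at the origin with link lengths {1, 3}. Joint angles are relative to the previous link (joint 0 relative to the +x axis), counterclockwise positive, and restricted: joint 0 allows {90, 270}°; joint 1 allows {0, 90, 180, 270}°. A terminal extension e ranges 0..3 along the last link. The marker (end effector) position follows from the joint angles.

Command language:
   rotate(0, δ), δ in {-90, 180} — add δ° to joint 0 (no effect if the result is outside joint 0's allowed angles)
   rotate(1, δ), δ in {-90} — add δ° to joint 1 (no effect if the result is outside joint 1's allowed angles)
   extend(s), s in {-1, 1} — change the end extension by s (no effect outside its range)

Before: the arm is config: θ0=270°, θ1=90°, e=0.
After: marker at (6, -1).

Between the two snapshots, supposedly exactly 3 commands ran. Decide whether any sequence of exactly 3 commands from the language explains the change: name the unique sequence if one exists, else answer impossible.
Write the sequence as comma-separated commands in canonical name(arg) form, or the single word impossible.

initial: config: θ0=270°, θ1=90°, e=0
[1] after extend(1): config: θ0=270°, θ1=90°, e=1
[2] after extend(1): config: θ0=270°, θ1=90°, e=2
[3] after extend(1): config: θ0=270°, θ1=90°, e=3
no other 3-command option fits: unique.

extend(1), extend(1), extend(1)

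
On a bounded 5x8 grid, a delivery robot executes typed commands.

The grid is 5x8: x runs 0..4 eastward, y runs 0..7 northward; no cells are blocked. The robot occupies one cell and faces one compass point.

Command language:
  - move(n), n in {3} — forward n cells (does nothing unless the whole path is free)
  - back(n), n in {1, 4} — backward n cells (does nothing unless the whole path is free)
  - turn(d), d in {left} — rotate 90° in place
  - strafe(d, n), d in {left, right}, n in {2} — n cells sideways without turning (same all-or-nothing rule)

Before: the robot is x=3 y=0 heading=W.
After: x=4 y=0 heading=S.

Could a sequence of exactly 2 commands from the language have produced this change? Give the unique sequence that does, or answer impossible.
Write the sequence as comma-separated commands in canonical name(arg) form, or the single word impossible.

key: cell and facing (now S) both changed — the 2 commands mix motion and turning
start: x=3 y=0 heading=W
t=1 back(1) ⇒ x=4 y=0 heading=W
t=2 turn(left) ⇒ x=4 y=0 heading=S
all 36 alternatives checked — unique.

back(1), turn(left)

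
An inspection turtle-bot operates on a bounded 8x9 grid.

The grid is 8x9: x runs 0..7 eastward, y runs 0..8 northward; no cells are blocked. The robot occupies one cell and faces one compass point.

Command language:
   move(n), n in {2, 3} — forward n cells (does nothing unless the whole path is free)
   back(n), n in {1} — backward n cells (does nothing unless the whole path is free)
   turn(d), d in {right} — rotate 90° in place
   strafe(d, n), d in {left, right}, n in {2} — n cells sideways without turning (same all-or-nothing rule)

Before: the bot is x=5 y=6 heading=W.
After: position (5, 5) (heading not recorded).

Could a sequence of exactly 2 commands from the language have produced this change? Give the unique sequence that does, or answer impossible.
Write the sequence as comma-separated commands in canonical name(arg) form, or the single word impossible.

turn(right), back(1)

key: running back(1) before turn(right) would end elsewhere — order is forced
begin: x=5 y=6 heading=W
1. turn(right) → x=5 y=6 heading=N
2. back(1) → x=5 y=5 heading=N
all 36 alternatives checked — unique.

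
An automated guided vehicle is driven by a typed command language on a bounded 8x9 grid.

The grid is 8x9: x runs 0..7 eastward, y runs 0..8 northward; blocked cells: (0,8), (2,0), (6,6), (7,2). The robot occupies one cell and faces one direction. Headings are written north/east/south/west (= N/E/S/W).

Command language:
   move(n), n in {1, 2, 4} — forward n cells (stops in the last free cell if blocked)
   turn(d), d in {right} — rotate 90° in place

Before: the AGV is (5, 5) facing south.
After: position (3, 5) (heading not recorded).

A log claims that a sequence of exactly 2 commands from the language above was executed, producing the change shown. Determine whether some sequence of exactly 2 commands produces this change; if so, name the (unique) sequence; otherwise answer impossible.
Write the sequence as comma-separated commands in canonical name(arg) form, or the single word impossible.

key: order matters: swapping turn(right) and move(2) lands elsewhere
begin: (5, 5) facing south
[1] after turn(right): (5, 5) facing west
[2] after move(2): (3, 5) facing west
all 16 alternatives checked — unique.

turn(right), move(2)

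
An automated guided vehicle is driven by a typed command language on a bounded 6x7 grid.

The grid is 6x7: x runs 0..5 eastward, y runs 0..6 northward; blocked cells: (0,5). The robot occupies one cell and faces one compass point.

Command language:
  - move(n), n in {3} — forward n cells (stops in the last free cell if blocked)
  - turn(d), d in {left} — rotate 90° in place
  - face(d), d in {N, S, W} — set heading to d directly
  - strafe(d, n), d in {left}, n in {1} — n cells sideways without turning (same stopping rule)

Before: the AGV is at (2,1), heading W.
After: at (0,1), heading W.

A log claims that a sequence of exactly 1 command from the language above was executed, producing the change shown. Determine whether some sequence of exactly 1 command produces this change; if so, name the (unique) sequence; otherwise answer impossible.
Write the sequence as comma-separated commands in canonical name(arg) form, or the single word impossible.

key: heading stays W — the single command does not turn
initial: at (2,1), heading W
t=1 move(3) ⇒ at (0,1), heading W
no rival 1-sequence matches.

move(3)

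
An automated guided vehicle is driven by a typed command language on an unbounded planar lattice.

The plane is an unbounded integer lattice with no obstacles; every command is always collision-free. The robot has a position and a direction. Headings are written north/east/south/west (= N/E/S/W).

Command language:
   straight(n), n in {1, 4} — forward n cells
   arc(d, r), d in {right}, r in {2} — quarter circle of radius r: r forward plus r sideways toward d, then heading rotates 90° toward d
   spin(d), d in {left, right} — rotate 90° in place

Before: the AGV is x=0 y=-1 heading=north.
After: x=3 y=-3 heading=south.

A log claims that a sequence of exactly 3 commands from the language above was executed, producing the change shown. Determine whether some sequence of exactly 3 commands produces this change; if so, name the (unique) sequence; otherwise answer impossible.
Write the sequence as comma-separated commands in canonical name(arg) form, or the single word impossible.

spin(right), straight(1), arc(right, 2)

key: order matters: swapping spin(right) and arc(right, 2) lands elsewhere
start: x=0 y=-1 heading=north
1. spin(right) → x=0 y=-1 heading=east
2. straight(1) → x=1 y=-1 heading=east
3. arc(right, 2) → x=3 y=-3 heading=south
all 125 alternatives checked — unique.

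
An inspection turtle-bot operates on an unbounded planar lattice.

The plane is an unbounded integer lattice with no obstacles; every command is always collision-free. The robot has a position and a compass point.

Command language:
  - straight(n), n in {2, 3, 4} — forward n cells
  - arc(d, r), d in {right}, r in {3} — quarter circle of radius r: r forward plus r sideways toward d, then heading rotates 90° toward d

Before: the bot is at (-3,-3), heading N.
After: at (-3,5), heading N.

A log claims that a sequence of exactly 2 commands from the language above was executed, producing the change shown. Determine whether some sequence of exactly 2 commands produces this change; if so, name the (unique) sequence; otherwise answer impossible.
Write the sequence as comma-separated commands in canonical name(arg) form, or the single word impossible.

straight(4), straight(4)

key: still facing N at the end — nothing in the sequence rotates
t0: at (-3,-3), heading N
[1] after straight(4): at (-3,1), heading N
[2] after straight(4): at (-3,5), heading N
all 16 alternatives checked — unique.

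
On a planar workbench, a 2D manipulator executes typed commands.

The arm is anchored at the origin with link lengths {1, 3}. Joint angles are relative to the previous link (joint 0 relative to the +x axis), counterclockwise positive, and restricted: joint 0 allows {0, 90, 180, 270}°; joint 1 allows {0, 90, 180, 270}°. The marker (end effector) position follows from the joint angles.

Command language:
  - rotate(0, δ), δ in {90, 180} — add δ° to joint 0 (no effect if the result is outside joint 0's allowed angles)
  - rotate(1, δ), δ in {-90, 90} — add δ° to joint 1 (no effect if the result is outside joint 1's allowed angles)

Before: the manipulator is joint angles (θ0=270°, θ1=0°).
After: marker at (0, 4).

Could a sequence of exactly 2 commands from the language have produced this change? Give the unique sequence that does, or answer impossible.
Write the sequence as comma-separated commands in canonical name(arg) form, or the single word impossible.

t0: joint angles (θ0=270°, θ1=0°)
step 1 (rotate(0, 90)): joint angles (θ0=0°, θ1=0°)
step 2 (rotate(0, 90)): joint angles (θ0=90°, θ1=0°)
all 16 alternatives checked — unique.

rotate(0, 90), rotate(0, 90)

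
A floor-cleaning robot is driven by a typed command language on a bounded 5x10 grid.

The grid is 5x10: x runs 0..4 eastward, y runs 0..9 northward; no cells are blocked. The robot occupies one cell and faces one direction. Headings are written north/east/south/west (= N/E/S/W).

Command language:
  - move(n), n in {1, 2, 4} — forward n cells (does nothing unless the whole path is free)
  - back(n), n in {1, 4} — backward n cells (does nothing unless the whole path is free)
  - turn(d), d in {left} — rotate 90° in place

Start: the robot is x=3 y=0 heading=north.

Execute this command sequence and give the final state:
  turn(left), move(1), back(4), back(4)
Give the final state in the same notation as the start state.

x=2 y=0 heading=west

from: x=3 y=0 heading=north
[1] after turn(left): x=3 y=0 heading=west
[2] after move(1): x=2 y=0 heading=west
[3] after back(4): x=2 y=0 heading=west
[4] after back(4): x=2 y=0 heading=west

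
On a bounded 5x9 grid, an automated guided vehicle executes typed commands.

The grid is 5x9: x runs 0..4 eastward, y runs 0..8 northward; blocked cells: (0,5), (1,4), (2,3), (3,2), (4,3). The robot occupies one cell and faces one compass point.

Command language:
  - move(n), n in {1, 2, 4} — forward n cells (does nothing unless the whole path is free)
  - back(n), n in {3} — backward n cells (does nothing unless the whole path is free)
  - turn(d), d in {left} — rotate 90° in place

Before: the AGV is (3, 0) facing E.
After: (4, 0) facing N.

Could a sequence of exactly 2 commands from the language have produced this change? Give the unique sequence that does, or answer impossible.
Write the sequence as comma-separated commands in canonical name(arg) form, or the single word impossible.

key: cell and facing (now N) both changed — the 2 commands mix motion and turning
t0: (3, 0) facing E
step 1 (move(1)): (4, 0) facing E
step 2 (turn(left)): (4, 0) facing N
all 25 alternatives checked — unique.

move(1), turn(left)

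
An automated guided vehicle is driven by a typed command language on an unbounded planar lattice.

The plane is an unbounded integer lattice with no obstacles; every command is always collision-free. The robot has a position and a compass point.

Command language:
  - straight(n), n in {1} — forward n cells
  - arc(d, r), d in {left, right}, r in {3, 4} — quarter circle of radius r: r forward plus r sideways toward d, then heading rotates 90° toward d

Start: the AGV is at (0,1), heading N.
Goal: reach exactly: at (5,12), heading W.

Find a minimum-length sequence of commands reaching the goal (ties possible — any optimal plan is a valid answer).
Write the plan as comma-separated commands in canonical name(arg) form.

arc(right, 4), arc(left, 4), arc(left, 3)

start: at (0,1), heading N
[1] after arc(right, 4): at (4,5), heading E
[2] after arc(left, 4): at (8,9), heading N
[3] after arc(left, 3): at (5,12), heading W
no 2-step plan works, so 3 is optimal.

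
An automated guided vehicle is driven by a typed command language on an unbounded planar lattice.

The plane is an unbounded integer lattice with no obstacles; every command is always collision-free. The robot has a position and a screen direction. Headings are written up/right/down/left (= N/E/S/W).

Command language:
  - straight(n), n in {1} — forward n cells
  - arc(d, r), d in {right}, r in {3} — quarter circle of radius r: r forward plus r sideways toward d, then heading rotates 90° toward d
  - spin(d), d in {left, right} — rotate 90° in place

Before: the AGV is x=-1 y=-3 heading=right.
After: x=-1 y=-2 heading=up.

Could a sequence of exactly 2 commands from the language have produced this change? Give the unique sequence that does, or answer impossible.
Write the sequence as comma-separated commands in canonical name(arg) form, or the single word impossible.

spin(left), straight(1)

key: cell and facing (now N) both changed — the 2 commands mix motion and turning
from: x=-1 y=-3 heading=right
[1] after spin(left): x=-1 y=-3 heading=up
[2] after straight(1): x=-1 y=-2 heading=up
all 16 alternatives checked — unique.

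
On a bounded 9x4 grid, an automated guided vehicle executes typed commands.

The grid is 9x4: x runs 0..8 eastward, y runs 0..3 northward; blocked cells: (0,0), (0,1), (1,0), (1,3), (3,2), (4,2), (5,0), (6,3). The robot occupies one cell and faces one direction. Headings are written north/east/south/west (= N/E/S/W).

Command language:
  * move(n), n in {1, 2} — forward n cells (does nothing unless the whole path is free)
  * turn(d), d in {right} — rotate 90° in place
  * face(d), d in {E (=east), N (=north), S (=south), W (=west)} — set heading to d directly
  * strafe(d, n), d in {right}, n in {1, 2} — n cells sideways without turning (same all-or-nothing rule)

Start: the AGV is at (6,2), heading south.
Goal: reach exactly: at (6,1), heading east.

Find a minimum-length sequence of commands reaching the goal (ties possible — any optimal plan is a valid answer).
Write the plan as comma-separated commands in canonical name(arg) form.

from: at (6,2), heading south
t=1 face(E) ⇒ at (6,2), heading east
t=2 strafe(right, 1) ⇒ at (6,1), heading east
shorter routes all fall short; 2 is best.

face(E), strafe(right, 1)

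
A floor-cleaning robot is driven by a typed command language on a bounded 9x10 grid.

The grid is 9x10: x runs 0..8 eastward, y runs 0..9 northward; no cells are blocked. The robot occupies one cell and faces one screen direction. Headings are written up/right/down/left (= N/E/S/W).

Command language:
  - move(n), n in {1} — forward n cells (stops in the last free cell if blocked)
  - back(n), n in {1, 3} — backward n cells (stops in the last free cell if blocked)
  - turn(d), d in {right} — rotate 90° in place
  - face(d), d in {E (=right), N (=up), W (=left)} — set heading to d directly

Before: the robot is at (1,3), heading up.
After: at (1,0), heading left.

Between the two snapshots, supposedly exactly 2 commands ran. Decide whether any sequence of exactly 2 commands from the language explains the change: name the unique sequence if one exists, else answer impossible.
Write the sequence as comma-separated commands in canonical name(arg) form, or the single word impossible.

key: position moved to (1,0) AND the heading swung to W — translation plus rotation needed
from: at (1,3), heading up
t=1 back(3) ⇒ at (1,0), heading up
t=2 face(W) ⇒ at (1,0), heading left
no other 2-command option fits: unique.

back(3), face(W)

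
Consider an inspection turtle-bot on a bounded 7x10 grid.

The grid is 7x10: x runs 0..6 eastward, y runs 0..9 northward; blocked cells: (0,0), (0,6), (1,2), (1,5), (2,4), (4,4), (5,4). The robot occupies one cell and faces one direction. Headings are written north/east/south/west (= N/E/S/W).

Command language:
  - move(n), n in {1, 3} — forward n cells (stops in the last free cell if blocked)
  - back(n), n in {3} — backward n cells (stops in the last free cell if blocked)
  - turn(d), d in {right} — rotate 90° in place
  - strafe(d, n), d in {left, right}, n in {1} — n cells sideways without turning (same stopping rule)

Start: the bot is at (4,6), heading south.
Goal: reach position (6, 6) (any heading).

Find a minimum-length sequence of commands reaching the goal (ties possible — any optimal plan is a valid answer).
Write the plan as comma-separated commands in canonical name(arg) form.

t0: at (4,6), heading south
1. turn(right) → at (4,6), heading west
2. back(3) → at (6,6), heading west
nothing shorter than 2 reaches the goal.

turn(right), back(3)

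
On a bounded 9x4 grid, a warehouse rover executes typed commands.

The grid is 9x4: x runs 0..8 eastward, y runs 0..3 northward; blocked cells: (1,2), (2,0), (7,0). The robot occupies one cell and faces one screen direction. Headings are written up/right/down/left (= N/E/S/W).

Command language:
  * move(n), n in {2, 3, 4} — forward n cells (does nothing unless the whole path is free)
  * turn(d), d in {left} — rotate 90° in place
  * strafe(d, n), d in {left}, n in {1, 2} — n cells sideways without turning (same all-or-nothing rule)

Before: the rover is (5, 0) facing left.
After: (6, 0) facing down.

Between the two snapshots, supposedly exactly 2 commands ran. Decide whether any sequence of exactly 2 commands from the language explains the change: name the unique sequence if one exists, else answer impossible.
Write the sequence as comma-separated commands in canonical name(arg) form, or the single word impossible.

key: running strafe(left, 1) before turn(left) would end elsewhere — order is forced
start: (5, 0) facing left
1. turn(left) → (5, 0) facing down
2. strafe(left, 1) → (6, 0) facing down
no other 2-command option fits: unique.

turn(left), strafe(left, 1)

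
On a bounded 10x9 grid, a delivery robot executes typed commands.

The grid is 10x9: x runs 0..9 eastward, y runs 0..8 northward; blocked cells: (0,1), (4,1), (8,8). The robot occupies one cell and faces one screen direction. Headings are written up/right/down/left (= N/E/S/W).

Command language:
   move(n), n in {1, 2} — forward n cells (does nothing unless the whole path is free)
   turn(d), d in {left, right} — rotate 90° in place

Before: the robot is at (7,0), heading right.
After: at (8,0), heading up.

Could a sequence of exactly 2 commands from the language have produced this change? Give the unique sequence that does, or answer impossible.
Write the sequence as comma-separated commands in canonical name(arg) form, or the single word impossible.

move(1), turn(left)

key: position moved to (8,0) AND the heading swung to N — translation plus rotation needed
begin: at (7,0), heading right
step 1 (move(1)): at (8,0), heading right
step 2 (turn(left)): at (8,0), heading up
uniquely the one of 16 2-step routes that fits.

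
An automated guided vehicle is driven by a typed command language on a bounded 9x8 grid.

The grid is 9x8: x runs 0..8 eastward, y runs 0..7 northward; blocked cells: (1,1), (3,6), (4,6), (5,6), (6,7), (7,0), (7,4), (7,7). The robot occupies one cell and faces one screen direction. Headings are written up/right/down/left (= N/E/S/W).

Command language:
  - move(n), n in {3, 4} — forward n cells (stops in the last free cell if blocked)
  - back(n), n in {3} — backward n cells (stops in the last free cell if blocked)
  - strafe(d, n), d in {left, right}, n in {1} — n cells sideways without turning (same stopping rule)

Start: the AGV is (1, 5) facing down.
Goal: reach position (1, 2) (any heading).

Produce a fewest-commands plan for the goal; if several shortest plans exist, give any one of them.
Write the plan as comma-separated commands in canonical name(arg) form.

from: (1, 5) facing down
1. move(4) → (1, 2) facing down
nothing shorter than 1 reaches the goal.

move(4)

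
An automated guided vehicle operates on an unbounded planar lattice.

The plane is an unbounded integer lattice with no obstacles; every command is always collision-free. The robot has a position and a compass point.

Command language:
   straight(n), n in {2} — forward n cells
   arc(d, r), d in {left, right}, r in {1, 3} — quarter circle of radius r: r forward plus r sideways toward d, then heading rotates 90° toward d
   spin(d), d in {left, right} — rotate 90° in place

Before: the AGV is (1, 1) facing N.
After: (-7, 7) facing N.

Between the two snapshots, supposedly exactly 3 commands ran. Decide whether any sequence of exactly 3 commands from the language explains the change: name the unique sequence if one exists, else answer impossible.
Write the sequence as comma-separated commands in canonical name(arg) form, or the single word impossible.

arc(left, 3), straight(2), arc(right, 3)

key: heading stays N — rotations cancel among the 3 commands
from: (1, 1) facing N
[1] after arc(left, 3): (-2, 4) facing W
[2] after straight(2): (-4, 4) facing W
[3] after arc(right, 3): (-7, 7) facing N
no rival 3-sequence matches.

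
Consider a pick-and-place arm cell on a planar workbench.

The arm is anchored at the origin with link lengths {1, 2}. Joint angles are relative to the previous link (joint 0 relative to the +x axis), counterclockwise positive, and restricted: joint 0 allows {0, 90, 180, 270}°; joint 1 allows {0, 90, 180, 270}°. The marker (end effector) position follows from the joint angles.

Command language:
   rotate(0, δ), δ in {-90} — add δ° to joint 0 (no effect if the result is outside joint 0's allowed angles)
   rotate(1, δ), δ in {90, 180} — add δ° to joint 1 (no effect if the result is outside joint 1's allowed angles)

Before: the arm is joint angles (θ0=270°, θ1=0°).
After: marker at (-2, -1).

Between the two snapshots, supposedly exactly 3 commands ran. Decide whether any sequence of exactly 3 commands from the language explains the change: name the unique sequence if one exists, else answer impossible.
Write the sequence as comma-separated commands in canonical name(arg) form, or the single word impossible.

rotate(1, 90), rotate(1, 90), rotate(1, 90)

initial: joint angles (θ0=270°, θ1=0°)
t=1 rotate(1, 90) ⇒ joint angles (θ0=270°, θ1=90°)
t=2 rotate(1, 90) ⇒ joint angles (θ0=270°, θ1=180°)
t=3 rotate(1, 90) ⇒ joint angles (θ0=270°, θ1=270°)
all 27 alternatives checked — unique.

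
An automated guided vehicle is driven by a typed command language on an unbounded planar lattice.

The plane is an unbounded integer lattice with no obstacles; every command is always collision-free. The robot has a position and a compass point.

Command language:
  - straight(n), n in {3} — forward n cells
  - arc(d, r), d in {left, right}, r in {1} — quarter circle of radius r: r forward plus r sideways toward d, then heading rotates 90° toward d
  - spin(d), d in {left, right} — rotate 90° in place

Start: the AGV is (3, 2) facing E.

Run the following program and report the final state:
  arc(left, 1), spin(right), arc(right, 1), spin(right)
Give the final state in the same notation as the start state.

t0: (3, 2) facing E
step 1 (arc(left, 1)): (4, 3) facing N
step 2 (spin(right)): (4, 3) facing E
step 3 (arc(right, 1)): (5, 2) facing S
step 4 (spin(right)): (5, 2) facing W

(5, 2) facing W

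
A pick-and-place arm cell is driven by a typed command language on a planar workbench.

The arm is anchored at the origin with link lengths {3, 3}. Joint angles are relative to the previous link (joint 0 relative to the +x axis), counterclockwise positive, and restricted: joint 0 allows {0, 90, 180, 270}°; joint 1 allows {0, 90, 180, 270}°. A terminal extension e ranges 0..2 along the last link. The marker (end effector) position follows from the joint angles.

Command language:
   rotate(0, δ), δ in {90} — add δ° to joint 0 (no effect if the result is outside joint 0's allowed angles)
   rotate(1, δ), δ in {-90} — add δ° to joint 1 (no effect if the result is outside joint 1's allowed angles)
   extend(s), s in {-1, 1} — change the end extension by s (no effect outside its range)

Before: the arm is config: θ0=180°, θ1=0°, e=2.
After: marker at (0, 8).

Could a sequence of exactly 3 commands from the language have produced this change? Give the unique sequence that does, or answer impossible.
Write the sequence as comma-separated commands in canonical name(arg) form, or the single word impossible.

rotate(0, 90), rotate(0, 90), rotate(0, 90)

begin: config: θ0=180°, θ1=0°, e=2
step 1 (rotate(0, 90)): config: θ0=270°, θ1=0°, e=2
step 2 (rotate(0, 90)): config: θ0=0°, θ1=0°, e=2
step 3 (rotate(0, 90)): config: θ0=90°, θ1=0°, e=2
all 64 alternatives checked — unique.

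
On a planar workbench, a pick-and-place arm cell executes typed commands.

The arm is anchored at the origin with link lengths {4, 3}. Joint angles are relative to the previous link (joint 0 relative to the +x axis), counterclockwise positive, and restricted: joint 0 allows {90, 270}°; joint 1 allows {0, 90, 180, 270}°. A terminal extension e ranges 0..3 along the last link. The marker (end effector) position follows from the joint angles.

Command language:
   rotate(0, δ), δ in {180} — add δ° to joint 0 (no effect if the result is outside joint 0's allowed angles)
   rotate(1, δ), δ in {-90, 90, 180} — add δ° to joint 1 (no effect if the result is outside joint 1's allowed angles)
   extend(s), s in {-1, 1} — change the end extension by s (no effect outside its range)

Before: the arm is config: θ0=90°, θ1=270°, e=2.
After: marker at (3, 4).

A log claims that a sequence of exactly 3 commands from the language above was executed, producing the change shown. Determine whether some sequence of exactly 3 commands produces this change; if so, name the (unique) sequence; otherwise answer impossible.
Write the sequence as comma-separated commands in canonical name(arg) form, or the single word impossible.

extend(-1), extend(-1), extend(-1)

t0: config: θ0=90°, θ1=270°, e=2
1. extend(-1) → config: θ0=90°, θ1=270°, e=1
2. extend(-1) → config: θ0=90°, θ1=270°, e=0
3. extend(-1) → config: θ0=90°, θ1=270°, e=0
no rival 3-sequence matches.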